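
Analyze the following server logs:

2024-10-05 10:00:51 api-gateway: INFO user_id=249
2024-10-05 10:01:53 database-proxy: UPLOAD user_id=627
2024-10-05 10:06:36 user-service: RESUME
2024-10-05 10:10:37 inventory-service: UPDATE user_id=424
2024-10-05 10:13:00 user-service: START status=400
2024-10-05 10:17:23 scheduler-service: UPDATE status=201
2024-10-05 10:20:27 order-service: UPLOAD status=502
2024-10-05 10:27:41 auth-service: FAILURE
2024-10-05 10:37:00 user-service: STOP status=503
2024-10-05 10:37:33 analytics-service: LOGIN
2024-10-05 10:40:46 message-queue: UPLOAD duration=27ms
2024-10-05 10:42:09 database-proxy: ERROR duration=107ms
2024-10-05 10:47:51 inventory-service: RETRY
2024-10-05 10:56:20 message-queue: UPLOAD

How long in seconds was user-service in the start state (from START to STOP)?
1440

To calculate state duration:

1. Find START event for user-service: 2024-10-05 10:13:00
2. Find STOP event for user-service: 2024-10-05 10:37:00
3. Calculate duration: 2024-10-05 10:37:00 - 2024-10-05 10:13:00 = 1440 seconds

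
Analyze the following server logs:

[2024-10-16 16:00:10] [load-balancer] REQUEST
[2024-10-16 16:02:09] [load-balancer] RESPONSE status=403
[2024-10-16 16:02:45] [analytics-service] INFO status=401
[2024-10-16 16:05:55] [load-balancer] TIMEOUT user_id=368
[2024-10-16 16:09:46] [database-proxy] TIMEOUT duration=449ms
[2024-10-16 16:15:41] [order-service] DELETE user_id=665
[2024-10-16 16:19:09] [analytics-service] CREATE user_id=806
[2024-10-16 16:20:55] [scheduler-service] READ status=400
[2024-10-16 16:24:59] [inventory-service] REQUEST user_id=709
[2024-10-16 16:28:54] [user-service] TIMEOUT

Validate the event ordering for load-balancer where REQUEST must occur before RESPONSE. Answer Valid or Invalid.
Valid

To validate ordering:

1. Required order: REQUEST → RESPONSE
2. Rule: REQUEST must occur before RESPONSE
3. Check actual order of events for load-balancer
4. Result: Valid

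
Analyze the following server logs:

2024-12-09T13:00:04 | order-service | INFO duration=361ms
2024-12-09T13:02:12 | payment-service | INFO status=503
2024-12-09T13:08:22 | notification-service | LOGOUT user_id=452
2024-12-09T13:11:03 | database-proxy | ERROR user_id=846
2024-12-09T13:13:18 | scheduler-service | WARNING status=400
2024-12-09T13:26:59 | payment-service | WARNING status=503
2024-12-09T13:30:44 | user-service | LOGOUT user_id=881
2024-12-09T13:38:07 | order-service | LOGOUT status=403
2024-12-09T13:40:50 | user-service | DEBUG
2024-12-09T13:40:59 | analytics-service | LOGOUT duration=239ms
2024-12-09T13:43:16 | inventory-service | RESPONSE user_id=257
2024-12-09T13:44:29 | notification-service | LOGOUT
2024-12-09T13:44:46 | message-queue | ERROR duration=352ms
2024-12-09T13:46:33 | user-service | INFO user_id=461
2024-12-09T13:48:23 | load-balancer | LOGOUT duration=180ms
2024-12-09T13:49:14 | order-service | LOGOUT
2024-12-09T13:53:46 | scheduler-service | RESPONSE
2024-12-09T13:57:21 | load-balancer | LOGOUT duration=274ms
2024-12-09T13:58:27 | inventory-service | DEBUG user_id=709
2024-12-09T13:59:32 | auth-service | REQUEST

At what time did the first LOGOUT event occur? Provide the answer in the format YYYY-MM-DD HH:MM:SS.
2024-12-09 13:08:22

To find the first event:

1. Filter for all LOGOUT events
2. Sort by timestamp
3. Select the first one
4. Timestamp: 2024-12-09 13:08:22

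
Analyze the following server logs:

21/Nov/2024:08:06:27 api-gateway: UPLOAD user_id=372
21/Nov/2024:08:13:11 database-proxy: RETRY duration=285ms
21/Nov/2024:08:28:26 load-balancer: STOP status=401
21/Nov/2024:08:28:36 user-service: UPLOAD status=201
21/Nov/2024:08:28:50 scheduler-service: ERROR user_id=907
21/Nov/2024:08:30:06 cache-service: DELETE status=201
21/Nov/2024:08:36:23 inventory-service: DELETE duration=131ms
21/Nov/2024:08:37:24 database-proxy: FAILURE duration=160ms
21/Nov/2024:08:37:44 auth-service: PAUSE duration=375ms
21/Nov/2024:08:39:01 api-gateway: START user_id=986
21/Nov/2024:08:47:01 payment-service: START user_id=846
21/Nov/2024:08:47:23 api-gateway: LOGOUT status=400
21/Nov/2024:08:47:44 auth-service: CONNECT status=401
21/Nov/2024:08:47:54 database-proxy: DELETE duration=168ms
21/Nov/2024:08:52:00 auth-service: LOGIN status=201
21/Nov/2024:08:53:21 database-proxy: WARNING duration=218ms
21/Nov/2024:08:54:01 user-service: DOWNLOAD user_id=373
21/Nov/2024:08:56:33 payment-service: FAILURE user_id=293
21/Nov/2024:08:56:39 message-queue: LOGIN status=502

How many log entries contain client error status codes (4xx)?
3

To find matching entries:

1. Pattern to match: client error status codes (4xx)
2. Scan each log entry for the pattern
3. Count matches: 3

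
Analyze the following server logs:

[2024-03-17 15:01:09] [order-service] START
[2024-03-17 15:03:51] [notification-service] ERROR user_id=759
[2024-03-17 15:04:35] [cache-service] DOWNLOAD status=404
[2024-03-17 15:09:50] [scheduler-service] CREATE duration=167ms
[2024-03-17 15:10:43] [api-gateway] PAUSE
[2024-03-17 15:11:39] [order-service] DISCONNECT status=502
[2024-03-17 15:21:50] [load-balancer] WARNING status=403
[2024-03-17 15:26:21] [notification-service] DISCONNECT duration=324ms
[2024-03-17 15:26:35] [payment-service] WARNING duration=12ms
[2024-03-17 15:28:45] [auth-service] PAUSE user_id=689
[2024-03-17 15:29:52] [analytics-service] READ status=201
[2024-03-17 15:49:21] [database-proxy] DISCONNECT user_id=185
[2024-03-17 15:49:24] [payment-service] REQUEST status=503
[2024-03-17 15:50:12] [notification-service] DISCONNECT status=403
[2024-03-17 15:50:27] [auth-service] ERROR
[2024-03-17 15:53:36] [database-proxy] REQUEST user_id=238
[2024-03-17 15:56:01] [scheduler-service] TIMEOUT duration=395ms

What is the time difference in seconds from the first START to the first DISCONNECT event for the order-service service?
630

To find the time between events:

1. Locate the first START event for order-service: 2024-03-17 15:01:09
2. Locate the first DISCONNECT event for order-service: 2024-03-17 15:11:39
3. Calculate the difference: 2024-03-17 15:11:39 - 2024-03-17 15:01:09 = 630 seconds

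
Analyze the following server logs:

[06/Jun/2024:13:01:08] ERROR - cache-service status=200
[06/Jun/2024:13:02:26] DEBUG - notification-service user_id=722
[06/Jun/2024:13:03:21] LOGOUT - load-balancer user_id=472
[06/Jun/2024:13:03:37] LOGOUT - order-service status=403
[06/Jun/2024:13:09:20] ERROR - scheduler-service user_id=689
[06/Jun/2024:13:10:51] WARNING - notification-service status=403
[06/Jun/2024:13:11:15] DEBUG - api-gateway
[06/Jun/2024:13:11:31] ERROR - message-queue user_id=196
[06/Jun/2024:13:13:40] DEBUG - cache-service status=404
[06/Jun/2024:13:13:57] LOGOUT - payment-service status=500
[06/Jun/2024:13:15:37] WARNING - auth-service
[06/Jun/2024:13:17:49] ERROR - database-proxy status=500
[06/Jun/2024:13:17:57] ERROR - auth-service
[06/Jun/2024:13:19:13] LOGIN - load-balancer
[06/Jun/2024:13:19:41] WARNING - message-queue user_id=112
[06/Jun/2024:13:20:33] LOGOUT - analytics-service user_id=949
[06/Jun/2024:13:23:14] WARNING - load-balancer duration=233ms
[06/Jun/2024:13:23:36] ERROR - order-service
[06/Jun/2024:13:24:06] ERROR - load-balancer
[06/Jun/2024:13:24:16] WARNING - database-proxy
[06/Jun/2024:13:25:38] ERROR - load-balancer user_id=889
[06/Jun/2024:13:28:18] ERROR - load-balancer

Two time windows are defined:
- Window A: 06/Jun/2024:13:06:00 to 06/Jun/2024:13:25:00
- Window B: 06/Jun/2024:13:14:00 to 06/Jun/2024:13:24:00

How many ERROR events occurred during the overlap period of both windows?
3

To find overlap events:

1. Window A: 06/Jun/2024:13:06:00 to 06/Jun/2024:13:25:00
2. Window B: 06/Jun/2024:13:14:00 to 06/Jun/2024:13:24:00
3. Overlap period: 06/Jun/2024:13:14:00 to 06/Jun/2024:13:24:00
4. Count ERROR events in overlap: 3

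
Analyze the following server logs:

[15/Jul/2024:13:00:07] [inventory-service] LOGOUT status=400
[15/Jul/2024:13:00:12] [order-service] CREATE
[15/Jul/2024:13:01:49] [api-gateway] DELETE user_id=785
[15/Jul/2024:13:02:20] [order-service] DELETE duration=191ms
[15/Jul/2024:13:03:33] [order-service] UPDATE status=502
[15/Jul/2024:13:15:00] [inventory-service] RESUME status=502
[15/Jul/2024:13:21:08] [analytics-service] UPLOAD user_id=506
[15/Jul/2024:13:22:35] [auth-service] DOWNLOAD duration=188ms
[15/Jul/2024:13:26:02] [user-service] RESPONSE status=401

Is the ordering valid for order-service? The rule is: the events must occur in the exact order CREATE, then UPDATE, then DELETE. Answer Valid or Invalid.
Invalid

To validate ordering:

1. Required order: CREATE → UPDATE → DELETE
2. Rule: the events must occur in the exact order CREATE, then UPDATE, then DELETE
3. Check actual order of events for order-service
4. Result: Invalid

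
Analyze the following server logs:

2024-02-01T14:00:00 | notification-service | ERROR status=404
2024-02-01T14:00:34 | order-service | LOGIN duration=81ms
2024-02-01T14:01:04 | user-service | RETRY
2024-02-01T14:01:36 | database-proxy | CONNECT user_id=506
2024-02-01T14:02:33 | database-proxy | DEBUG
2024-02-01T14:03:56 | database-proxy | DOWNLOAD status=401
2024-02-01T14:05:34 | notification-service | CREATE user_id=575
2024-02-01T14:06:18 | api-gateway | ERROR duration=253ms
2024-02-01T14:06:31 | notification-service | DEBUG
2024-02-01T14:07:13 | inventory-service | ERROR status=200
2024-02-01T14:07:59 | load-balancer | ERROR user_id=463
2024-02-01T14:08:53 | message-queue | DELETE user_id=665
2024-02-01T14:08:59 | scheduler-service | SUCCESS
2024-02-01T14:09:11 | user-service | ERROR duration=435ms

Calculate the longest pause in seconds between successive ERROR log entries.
378

To find the longest gap:

1. Extract all ERROR events in chronological order
2. Calculate time differences between consecutive events
3. Find the maximum difference
4. Longest gap: 378 seconds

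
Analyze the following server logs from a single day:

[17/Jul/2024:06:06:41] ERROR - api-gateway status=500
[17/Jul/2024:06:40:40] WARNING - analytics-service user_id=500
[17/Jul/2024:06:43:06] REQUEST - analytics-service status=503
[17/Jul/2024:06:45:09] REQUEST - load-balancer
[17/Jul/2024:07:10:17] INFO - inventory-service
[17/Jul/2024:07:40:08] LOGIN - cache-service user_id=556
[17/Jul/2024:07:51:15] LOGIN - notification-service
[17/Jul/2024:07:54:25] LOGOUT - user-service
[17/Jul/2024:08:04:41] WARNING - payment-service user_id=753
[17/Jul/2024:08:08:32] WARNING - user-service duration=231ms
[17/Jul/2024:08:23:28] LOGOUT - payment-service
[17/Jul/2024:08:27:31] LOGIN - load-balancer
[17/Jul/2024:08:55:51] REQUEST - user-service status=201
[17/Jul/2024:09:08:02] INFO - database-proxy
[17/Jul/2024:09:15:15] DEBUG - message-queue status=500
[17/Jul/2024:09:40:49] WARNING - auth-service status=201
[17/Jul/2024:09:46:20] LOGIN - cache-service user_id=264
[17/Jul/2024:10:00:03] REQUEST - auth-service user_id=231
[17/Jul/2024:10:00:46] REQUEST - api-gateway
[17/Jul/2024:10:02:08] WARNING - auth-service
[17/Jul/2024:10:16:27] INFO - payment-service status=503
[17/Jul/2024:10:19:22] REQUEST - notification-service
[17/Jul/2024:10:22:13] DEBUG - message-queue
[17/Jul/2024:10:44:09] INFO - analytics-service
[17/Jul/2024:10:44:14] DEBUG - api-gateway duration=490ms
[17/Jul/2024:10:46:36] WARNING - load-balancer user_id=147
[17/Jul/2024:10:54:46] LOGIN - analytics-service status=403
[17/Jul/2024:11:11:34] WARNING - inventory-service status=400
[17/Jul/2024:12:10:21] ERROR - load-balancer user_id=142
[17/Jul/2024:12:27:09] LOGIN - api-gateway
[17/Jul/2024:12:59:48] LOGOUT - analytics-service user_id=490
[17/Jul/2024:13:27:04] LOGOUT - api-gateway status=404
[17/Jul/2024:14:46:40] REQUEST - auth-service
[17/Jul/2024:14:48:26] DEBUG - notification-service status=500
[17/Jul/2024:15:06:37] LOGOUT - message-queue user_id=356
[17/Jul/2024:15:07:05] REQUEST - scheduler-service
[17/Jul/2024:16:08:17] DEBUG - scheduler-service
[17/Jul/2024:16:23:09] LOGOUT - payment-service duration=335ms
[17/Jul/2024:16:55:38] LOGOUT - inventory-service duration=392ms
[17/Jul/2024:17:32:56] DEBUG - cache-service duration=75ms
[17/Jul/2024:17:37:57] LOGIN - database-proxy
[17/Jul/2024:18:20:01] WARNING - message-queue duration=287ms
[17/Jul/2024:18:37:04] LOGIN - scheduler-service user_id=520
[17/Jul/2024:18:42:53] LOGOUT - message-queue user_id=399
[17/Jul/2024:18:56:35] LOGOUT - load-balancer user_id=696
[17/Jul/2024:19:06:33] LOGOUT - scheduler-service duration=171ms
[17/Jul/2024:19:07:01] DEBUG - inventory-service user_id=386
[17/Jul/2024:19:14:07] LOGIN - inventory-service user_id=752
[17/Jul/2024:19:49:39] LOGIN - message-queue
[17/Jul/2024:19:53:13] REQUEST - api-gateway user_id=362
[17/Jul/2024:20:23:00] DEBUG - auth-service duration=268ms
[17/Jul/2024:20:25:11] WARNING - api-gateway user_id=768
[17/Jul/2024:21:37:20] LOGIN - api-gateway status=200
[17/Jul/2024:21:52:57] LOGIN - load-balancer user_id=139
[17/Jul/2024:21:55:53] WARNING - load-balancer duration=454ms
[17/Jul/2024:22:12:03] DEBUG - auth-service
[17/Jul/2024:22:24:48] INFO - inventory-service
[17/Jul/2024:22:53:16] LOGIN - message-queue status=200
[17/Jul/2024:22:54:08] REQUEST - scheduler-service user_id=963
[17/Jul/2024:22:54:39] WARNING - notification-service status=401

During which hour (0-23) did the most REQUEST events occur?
10

To find the peak hour:

1. Group all REQUEST events by hour
2. Count events in each hour
3. Find hour with maximum count
4. Peak hour: 10 (with 3 events)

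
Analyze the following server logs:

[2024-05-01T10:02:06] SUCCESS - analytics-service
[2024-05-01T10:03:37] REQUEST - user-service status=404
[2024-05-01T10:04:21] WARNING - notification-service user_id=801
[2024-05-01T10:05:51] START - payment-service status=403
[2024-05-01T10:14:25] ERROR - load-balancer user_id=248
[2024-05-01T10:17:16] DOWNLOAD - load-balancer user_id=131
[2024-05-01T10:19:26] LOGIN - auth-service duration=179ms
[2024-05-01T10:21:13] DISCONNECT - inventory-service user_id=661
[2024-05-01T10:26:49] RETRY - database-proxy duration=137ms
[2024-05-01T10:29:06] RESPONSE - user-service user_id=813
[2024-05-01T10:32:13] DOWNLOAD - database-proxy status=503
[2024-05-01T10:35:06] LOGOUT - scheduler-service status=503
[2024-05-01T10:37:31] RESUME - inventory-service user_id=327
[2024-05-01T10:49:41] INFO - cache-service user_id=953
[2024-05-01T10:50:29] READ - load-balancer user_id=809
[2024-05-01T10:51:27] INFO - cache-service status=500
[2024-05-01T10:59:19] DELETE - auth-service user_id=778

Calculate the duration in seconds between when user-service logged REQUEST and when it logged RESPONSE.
1529

To find the time between events:

1. Locate the first REQUEST event for user-service: 2024-05-01T10:03:37
2. Locate the first RESPONSE event for user-service: 2024-05-01T10:29:06
3. Calculate the difference: 2024-05-01T10:29:06 - 2024-05-01T10:03:37 = 1529 seconds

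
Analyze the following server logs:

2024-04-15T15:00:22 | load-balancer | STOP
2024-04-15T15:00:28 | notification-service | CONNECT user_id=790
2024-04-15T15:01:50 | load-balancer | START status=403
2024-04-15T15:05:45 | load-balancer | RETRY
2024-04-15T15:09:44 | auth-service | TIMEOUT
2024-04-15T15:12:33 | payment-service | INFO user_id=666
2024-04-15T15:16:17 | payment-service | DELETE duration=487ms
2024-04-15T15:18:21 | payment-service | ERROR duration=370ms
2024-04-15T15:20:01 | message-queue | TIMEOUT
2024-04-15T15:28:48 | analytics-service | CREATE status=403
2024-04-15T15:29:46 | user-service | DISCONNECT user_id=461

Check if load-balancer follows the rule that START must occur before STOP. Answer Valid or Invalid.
Invalid

To validate ordering:

1. Required order: START → STOP
2. Rule: START must occur before STOP
3. Check actual order of events for load-balancer
4. Result: Invalid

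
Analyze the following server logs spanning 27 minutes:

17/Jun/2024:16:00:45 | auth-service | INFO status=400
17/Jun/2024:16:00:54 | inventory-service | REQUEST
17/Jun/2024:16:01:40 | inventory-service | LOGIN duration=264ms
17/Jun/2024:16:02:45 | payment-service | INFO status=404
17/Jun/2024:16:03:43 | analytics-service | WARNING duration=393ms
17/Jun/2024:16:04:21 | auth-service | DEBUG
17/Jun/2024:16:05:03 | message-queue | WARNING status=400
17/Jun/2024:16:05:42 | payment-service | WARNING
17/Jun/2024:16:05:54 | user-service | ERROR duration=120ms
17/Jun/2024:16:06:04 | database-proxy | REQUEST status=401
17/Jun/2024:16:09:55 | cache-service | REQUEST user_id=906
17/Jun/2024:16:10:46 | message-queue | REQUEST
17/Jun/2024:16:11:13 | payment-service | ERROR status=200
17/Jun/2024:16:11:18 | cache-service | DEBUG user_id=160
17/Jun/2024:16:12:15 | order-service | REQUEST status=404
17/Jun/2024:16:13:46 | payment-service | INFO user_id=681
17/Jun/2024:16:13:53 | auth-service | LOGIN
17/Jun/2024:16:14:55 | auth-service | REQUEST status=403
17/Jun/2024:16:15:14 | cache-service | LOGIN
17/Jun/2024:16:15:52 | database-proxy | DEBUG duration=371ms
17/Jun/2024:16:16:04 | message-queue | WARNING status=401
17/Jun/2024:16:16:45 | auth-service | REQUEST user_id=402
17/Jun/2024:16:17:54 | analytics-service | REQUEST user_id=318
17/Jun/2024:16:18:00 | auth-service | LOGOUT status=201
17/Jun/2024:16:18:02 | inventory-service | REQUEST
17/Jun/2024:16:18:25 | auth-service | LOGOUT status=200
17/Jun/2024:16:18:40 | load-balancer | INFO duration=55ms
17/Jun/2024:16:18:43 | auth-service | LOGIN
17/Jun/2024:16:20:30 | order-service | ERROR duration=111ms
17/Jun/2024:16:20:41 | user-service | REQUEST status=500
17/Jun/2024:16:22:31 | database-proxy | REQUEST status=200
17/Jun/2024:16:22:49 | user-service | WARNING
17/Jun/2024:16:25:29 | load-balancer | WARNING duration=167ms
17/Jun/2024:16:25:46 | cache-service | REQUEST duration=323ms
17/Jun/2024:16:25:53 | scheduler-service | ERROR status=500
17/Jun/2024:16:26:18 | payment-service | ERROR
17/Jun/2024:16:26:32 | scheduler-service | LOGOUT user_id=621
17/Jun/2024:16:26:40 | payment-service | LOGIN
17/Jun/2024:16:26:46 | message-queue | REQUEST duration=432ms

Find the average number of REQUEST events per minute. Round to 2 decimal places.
0.48

To calculate the rate:

1. Count total REQUEST events: 13
2. Total time period: 27 minutes
3. Rate = 13 / 27 = 0.48 events per minute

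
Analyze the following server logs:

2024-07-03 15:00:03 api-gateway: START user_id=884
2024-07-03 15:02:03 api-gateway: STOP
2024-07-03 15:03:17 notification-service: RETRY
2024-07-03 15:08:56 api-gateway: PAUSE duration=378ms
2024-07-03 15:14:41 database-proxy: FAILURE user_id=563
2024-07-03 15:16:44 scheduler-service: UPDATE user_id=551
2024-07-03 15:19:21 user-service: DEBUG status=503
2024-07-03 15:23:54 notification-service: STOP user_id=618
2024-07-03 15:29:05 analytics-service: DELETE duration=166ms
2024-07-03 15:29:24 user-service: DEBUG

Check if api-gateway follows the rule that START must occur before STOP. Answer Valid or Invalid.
Valid

To validate ordering:

1. Required order: START → STOP
2. Rule: START must occur before STOP
3. Check actual order of events for api-gateway
4. Result: Valid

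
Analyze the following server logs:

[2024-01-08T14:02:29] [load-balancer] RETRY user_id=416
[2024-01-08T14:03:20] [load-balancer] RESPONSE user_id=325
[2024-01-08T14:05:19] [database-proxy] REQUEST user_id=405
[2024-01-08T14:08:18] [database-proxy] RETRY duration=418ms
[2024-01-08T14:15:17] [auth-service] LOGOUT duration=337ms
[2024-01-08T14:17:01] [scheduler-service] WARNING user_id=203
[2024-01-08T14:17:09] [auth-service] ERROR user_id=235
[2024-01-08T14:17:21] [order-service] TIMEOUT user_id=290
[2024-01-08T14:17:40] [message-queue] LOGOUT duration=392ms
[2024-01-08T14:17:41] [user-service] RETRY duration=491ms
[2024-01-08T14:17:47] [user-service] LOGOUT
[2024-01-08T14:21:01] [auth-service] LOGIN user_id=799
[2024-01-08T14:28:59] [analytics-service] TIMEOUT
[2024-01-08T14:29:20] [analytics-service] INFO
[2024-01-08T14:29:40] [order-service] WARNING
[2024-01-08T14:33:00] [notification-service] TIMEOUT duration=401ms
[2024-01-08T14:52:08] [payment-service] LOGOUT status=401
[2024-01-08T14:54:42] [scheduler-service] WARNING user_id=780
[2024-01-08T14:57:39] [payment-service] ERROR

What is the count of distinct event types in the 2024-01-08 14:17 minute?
5

To count unique event types:

1. Filter events in the minute starting at 2024-01-08 14:17
2. Extract event types from matching entries
3. Count unique types: 5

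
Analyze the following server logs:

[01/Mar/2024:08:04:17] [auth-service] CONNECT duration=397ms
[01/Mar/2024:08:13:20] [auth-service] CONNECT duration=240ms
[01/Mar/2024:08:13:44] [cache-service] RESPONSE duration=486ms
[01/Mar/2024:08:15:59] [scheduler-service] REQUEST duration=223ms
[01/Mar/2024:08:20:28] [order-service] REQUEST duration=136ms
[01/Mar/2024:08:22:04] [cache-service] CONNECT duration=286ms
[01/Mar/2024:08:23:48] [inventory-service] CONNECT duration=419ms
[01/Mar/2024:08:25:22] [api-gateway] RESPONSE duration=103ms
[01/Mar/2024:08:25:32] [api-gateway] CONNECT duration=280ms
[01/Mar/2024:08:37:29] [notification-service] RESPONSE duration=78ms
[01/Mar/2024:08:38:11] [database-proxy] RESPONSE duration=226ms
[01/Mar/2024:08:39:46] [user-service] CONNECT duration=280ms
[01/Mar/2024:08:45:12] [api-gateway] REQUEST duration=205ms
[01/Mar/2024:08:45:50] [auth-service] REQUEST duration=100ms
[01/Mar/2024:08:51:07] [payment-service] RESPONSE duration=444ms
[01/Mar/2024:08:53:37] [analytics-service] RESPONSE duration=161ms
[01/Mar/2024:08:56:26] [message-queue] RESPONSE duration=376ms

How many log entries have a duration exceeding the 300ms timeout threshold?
5

To count timeouts:

1. Threshold: 300ms
2. Extract duration from each log entry
3. Count entries where duration > 300
4. Timeout count: 5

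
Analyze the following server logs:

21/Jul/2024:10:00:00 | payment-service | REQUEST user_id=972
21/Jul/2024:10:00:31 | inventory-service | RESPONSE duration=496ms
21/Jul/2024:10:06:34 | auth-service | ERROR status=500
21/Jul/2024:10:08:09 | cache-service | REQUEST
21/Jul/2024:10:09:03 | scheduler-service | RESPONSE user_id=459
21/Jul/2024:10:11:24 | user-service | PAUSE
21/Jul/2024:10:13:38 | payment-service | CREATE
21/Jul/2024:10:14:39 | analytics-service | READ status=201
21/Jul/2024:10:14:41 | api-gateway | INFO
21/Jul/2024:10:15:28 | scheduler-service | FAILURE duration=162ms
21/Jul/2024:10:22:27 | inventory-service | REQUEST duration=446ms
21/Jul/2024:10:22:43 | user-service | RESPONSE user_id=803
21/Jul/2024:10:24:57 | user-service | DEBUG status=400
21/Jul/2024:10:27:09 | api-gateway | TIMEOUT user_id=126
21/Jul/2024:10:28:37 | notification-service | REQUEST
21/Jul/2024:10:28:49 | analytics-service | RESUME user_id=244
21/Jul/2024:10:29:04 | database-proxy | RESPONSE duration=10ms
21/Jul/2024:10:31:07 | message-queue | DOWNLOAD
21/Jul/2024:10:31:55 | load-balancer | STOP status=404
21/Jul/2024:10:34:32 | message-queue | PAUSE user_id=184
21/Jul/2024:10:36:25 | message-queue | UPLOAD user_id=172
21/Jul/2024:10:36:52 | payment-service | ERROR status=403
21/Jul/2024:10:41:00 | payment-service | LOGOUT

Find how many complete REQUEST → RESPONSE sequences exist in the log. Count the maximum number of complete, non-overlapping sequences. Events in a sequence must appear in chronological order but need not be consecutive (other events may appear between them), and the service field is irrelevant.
4

To count sequences:

1. Look for pattern: REQUEST → RESPONSE
2. Greedily scan the log in chronological order, matching each sequence element in turn (ignoring service)
3. Each time the full pattern completes, increment the count and restart matching from the next event
4. Complete non-overlapping sequences found: 4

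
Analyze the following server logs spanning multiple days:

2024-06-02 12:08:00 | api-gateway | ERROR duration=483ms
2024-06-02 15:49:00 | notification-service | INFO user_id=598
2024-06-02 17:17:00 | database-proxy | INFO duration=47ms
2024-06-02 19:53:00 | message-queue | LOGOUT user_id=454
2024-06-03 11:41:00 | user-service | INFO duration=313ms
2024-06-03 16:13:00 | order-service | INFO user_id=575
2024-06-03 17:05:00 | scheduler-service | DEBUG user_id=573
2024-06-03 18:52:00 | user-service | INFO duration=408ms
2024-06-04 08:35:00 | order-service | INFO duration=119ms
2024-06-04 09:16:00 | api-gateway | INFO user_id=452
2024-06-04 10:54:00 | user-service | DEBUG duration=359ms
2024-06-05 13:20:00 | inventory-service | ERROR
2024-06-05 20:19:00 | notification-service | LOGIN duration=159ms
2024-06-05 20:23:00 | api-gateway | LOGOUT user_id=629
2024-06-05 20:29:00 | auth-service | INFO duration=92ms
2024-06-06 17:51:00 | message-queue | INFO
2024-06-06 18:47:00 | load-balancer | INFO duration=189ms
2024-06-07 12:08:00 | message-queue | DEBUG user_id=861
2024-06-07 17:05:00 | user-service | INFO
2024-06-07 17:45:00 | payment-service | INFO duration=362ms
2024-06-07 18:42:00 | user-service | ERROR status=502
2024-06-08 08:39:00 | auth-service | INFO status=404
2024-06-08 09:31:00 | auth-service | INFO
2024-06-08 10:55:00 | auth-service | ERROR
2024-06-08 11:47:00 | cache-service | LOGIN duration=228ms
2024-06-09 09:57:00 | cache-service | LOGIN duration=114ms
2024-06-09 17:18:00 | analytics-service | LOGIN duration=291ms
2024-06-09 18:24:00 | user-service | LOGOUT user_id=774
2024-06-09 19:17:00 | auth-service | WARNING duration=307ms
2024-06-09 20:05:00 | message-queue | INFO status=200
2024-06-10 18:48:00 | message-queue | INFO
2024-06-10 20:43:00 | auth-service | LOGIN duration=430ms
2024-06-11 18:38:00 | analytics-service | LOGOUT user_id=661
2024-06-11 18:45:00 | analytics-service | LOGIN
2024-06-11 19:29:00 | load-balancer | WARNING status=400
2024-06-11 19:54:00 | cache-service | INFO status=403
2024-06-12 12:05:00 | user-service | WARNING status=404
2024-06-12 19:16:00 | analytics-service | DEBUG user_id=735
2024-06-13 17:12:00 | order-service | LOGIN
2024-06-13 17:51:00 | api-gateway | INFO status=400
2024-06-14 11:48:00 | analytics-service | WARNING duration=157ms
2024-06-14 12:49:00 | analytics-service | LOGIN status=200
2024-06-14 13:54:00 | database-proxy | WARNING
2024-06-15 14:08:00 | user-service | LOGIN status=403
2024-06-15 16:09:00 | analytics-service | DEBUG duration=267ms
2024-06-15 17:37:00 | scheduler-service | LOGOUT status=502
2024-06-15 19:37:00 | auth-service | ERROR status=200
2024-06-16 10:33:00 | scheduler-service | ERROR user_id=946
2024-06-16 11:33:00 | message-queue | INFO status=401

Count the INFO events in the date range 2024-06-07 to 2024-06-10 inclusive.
6

To filter by date range:

1. Date range: 2024-06-07 through 2024-06-10, both dates inclusive
2. Filter for INFO events whose date falls in this range
3. Count matching events: 6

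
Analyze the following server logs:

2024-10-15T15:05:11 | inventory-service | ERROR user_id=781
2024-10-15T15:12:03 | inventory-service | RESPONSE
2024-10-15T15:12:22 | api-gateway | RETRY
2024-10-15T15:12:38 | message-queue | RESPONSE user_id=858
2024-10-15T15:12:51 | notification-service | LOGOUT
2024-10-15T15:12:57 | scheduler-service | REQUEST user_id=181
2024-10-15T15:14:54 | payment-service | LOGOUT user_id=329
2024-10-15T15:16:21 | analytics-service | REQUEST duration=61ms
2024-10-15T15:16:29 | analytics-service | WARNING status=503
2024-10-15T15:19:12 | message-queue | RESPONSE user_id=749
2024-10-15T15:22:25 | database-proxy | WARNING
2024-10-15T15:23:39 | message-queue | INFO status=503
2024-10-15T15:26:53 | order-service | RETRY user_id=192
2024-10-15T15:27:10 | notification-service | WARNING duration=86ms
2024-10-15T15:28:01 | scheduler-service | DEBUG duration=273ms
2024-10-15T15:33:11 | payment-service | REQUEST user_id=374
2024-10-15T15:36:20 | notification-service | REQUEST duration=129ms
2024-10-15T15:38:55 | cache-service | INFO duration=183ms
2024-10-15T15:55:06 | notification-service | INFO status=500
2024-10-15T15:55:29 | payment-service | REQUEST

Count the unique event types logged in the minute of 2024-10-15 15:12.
4

To count unique event types:

1. Filter events in the minute starting at 2024-10-15 15:12
2. Extract event types from matching entries
3. Count unique types: 4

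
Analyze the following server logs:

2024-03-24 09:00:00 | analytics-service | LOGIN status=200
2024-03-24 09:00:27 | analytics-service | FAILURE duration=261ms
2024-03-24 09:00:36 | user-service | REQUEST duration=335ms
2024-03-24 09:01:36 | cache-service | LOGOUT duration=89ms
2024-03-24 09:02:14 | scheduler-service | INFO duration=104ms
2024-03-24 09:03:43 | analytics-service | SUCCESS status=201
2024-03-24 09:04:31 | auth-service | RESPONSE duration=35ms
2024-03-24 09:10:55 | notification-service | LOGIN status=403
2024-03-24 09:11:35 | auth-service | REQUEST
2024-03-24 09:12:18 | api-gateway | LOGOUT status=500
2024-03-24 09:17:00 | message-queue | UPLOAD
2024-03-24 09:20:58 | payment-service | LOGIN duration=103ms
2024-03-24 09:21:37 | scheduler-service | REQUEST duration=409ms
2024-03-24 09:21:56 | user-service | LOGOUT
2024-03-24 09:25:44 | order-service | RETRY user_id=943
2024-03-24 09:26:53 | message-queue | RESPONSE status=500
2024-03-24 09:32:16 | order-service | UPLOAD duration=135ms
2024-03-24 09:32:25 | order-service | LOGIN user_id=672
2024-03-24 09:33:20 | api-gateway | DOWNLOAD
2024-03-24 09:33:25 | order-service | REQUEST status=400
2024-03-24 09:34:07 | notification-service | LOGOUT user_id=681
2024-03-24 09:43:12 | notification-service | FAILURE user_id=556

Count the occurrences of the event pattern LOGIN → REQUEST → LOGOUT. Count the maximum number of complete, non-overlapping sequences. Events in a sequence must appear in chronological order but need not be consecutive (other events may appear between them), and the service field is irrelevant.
4

To count sequences:

1. Look for pattern: LOGIN → REQUEST → LOGOUT
2. Greedily scan the log in chronological order, matching each sequence element in turn (ignoring service)
3. Each time the full pattern completes, increment the count and restart matching from the next event
4. Complete non-overlapping sequences found: 4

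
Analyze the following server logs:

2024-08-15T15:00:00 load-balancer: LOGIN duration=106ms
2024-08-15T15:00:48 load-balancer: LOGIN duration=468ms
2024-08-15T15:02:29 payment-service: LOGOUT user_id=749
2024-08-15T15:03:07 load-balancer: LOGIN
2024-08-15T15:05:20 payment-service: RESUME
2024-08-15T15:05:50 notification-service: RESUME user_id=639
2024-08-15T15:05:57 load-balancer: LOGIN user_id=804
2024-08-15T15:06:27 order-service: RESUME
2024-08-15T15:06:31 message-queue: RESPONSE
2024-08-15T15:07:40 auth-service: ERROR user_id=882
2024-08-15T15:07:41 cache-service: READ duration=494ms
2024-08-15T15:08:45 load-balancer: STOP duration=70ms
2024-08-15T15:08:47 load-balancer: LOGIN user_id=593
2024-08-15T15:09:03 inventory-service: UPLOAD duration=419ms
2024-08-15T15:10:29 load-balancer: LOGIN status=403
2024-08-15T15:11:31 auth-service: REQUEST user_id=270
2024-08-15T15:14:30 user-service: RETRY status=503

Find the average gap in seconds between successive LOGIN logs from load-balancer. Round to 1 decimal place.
125.8

To calculate average interval:

1. Find all LOGIN events for load-balancer in order
2. Calculate time gaps between consecutive events
3. Compute mean of gaps: 629 / 5 = 125.8 seconds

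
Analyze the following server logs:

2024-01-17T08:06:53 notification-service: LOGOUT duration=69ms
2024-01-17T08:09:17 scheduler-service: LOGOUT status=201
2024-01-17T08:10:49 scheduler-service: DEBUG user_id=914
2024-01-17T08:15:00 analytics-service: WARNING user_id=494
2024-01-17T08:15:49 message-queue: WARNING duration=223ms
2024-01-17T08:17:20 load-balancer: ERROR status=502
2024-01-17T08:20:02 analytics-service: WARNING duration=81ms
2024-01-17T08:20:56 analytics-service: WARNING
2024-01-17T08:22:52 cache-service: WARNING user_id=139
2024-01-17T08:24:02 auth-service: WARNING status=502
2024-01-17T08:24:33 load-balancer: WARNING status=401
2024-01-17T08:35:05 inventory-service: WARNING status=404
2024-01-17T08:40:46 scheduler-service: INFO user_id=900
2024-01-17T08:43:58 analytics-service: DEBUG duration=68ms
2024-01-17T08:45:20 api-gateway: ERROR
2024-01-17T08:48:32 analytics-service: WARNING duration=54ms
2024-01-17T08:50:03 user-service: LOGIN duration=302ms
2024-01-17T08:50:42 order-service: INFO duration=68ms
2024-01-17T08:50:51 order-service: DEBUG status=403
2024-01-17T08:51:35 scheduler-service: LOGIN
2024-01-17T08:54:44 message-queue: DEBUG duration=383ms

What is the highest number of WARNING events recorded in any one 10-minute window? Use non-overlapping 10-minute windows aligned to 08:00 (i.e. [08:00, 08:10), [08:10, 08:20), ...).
5

To find the burst window:

1. Divide the log period into non-overlapping 10-minute windows starting at 08:00
2. Count WARNING events in each window
3. Find the window with maximum count
4. Maximum events in a window: 5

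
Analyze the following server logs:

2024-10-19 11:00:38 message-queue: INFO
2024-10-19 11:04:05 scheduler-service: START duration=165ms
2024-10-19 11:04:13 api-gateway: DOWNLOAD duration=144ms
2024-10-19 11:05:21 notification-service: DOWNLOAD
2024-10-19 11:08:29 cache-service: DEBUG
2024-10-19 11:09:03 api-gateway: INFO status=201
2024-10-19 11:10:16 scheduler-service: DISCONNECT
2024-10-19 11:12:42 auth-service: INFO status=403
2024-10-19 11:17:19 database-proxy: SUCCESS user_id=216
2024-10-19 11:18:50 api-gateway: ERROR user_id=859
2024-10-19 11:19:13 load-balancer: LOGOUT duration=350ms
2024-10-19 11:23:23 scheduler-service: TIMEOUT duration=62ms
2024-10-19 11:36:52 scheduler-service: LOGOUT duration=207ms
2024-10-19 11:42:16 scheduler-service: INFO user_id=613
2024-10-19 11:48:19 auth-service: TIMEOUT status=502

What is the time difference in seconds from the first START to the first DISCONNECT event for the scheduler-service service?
371

To find the time between events:

1. Locate the first START event for scheduler-service: 2024-10-19 11:04:05
2. Locate the first DISCONNECT event for scheduler-service: 2024-10-19 11:10:16
3. Calculate the difference: 2024-10-19 11:10:16 - 2024-10-19 11:04:05 = 371 seconds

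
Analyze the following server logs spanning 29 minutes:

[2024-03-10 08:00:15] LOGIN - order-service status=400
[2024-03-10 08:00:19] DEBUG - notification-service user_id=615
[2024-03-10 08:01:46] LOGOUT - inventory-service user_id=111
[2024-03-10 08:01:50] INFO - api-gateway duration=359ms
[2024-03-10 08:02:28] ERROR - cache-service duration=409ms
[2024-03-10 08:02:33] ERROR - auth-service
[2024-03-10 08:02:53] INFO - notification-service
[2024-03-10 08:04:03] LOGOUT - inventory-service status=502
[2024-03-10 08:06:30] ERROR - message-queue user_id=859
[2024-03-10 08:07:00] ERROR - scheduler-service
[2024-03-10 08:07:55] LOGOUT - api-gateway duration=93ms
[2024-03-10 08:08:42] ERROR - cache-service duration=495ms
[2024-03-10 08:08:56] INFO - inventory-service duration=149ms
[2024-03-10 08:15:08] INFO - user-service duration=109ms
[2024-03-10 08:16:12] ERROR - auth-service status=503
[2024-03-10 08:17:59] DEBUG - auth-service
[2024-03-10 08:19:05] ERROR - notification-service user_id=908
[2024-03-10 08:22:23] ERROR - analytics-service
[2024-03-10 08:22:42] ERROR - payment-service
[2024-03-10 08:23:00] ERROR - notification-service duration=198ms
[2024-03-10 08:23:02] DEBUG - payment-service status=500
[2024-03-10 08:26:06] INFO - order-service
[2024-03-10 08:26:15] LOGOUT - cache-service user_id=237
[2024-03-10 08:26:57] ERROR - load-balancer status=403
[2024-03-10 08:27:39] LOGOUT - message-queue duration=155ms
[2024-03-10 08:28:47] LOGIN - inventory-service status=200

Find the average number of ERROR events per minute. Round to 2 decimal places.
0.38

To calculate the rate:

1. Count total ERROR events: 11
2. Total time period: 29 minutes
3. Rate = 11 / 29 = 0.38 events per minute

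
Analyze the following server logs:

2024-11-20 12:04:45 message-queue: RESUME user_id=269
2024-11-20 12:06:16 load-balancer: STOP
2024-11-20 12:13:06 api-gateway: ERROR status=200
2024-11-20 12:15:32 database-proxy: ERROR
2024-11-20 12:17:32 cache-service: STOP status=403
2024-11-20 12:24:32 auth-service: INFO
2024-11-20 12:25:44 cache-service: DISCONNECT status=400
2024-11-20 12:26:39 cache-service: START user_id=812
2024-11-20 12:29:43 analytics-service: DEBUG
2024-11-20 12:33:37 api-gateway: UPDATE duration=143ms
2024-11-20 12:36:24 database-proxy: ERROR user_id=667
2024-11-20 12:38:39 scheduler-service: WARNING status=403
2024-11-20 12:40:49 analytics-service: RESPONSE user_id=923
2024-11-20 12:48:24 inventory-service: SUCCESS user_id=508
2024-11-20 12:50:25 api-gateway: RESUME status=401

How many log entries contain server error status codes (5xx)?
0

To find matching entries:

1. Pattern to match: server error status codes (5xx)
2. Scan each log entry for the pattern
3. Count matches: 0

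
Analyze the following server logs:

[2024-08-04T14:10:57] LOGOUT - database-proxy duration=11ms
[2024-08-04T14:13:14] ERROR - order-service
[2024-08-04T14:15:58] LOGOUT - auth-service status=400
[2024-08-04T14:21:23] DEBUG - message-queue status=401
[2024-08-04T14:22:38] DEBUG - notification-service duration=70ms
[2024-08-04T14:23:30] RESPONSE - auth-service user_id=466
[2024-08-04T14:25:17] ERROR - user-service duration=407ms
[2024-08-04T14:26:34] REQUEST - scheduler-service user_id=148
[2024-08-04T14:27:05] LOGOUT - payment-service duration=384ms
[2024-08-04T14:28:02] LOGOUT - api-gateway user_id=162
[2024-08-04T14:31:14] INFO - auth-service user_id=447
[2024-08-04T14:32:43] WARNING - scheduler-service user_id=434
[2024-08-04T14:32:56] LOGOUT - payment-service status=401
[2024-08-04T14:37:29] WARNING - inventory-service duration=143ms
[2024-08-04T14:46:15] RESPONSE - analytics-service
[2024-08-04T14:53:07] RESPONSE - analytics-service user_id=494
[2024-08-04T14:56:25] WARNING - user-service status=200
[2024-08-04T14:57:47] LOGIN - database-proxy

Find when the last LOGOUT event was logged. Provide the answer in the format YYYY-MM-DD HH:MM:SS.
2024-08-04 14:32:56

To find the last event:

1. Filter for all LOGOUT events
2. Sort by timestamp
3. Select the last one
4. Timestamp: 2024-08-04 14:32:56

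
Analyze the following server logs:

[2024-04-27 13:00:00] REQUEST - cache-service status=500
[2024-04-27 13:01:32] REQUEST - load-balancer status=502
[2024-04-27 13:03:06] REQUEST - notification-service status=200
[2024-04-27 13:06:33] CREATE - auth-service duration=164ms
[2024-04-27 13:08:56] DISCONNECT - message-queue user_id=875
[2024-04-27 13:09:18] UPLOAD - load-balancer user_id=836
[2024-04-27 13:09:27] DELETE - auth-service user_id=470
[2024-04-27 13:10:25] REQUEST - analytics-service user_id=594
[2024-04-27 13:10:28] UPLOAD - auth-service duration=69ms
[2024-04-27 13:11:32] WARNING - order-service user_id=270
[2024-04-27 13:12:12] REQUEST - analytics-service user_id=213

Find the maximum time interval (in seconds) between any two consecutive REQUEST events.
439

To find the longest gap:

1. Extract all REQUEST events in chronological order
2. Calculate time differences between consecutive events
3. Find the maximum difference
4. Longest gap: 439 seconds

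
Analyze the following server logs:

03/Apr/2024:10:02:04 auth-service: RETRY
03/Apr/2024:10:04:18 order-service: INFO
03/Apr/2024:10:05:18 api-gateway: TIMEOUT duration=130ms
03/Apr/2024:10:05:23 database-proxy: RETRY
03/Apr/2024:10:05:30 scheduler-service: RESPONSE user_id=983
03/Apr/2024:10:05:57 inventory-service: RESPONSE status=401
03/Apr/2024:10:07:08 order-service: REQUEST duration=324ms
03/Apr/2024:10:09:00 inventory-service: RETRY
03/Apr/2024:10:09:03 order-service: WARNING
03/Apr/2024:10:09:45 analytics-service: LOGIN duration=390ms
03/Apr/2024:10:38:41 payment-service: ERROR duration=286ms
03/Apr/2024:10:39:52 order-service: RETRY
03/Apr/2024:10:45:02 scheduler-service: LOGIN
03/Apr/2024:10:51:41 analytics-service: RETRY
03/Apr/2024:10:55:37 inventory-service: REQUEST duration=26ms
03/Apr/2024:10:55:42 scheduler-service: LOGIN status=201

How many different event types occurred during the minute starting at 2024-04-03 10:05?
3

To count unique event types:

1. Filter events in the minute starting at 2024-04-03 10:05
2. Extract event types from matching entries
3. Count unique types: 3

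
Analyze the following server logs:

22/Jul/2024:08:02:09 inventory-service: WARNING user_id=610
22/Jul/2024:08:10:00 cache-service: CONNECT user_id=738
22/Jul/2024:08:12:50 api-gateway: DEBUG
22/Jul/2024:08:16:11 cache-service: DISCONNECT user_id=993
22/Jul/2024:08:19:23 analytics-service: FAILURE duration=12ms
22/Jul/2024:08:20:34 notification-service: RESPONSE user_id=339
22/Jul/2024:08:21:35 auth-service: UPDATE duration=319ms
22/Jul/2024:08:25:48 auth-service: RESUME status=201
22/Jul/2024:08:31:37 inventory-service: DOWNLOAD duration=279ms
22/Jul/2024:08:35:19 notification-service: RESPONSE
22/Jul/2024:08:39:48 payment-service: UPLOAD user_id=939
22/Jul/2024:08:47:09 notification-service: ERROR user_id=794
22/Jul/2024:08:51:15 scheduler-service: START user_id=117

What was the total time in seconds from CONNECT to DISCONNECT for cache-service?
371

To calculate state duration:

1. Find CONNECT event for cache-service: 22/Jul/2024:08:10:00
2. Find DISCONNECT event for cache-service: 22/Jul/2024:08:16:11
3. Calculate duration: 22/Jul/2024:08:16:11 - 22/Jul/2024:08:10:00 = 371 seconds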